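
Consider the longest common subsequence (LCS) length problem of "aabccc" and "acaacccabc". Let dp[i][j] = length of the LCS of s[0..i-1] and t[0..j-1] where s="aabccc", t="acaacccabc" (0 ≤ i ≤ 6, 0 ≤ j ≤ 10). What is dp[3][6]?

   ''  a  c  a  a  c  c  c  a  b  c
''  0  0  0  0  0  0  0  0  0  0  0
 a  0  1  1  1  1  1  1  1  1  1  1
 a  0  1  1  2  2  2  2  2  2  2  2
 b  0  1  1  2  2  2  2  2  2  3  3
 c  0  1  2  2  2  3  3  3  3  3  4
 c  0  1  2  2  2  3  4  4  4  4  4
 c  0  1  2  2  2  3  4  5  5  5  5

2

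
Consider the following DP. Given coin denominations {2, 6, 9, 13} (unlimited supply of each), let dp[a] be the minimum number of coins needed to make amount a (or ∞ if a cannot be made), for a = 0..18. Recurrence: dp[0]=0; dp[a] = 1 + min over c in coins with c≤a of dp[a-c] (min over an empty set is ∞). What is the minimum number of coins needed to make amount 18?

 a  0  1  2  3  4  5  6  7  8  9 10 11 12 13 14 15 16 17 18
dp  0  -  1  -  2  -  1  -  2  1  3  2  2  1  3  2  4  3  2
(- denotes ∞ / unreachable)

2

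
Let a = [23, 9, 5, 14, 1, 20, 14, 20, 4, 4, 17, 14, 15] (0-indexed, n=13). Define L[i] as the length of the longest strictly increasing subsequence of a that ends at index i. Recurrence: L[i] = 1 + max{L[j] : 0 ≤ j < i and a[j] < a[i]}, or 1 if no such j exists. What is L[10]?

3

   i    0    1    2    3    4    5    6    7    8    9   10   11   12
a[i]   23    9    5   14    1   20   14   20    4    4   17   14   15
L[i]    1    1    1    2    1    3    2    3    2    2    3    3    4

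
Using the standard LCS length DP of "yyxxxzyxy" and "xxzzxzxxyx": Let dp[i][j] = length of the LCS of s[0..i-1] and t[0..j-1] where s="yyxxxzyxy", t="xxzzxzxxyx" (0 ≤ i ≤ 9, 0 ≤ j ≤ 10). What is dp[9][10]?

6

   ''  x  x  z  z  x  z  x  x  y  x
''  0  0  0  0  0  0  0  0  0  0  0
 y  0  0  0  0  0  0  0  0  0  1  1
 y  0  0  0  0  0  0  0  0  0  1  1
 x  0  1  1  1  1  1  1  1  1  1  2
 x  0  1  2  2  2  2  2  2  2  2  2
 x  0  1  2  2  2  3  3  3  3  3  3
 z  0  1  2  3  3  3  4  4  4  4  4
 y  0  1  2  3  3  3  4  4  4  5  5
 x  0  1  2  3  3  4  4  5  5  5  6
 y  0  1  2  3  3  4  4  5  5  6  6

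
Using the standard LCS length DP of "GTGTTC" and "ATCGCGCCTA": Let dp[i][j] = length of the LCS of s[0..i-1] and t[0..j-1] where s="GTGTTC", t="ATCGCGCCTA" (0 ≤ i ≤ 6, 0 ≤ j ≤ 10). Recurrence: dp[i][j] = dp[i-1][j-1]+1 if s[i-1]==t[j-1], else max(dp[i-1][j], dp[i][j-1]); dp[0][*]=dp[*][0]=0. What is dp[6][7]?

3

   ''  A  T  C  G  C  G  C  C  T  A
''  0  0  0  0  0  0  0  0  0  0  0
 G  0  0  0  0  1  1  1  1  1  1  1
 T  0  0  1  1  1  1  1  1  1  2  2
 G  0  0  1  1  2  2  2  2  2  2  2
 T  0  0  1  1  2  2  2  2  2  3  3
 T  0  0  1  1  2  2  2  2  2  3  3
 C  0  0  1  2  2  3  3  3  3  3  3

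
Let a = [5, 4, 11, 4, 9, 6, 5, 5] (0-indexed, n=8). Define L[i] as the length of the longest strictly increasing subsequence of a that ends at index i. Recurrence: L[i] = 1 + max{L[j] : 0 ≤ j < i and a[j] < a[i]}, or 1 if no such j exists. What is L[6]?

2

   i    0    1    2    3    4    5    6    7
a[i]    5    4   11    4    9    6    5    5
L[i]    1    1    2    1    2    2    2    2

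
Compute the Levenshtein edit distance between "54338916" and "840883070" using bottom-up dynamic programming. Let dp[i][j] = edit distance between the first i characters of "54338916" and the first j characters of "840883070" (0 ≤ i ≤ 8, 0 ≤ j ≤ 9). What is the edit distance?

7

   ''  8  4  0  8  8  3  0  7  0
''  0  1  2  3  4  5  6  7  8  9
 5  1  1  2  3  4  5  6  7  8  9
 4  2  2  1  2  3  4  5  6  7  8
 3  3  3  2  2  3  4  4  5  6  7
 3  4  4  3  3  3  4  4  5  6  7
 8  5  4  4  4  3  3  4  5  6  7
 9  6  5  5  5  4  4  4  5  6  7
 1  7  6  6  6  5  5  5  5  6  7
 6  8  7  7  7  6  6  6  6  6  7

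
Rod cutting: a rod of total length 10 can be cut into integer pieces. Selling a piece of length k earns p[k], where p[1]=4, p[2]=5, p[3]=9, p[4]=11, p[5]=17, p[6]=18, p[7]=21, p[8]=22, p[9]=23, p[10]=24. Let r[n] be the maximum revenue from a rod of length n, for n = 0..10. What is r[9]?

36

   n    0    1    2    3    4    5    6    7    8    9   10
r[n]    0    4    8   12   16   20   24   28   32   36   40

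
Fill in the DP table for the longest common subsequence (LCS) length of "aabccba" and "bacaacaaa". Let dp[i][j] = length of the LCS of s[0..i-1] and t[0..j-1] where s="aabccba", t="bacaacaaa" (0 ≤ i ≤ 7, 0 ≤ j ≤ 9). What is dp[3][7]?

   ''  b  a  c  a  a  c  a  a  a
''  0  0  0  0  0  0  0  0  0  0
 a  0  0  1  1  1  1  1  1  1  1
 a  0  0  1  1  2  2  2  2  2  2
 b  0  1  1  1  2  2  2  2  2  2
 c  0  1  1  2  2  2  3  3  3  3
 c  0  1  1  2  2  2  3  3  3  3
 b  0  1  1  2  2  2  3  3  3  3
 a  0  1  2  2  3  3  3  4  4  4

2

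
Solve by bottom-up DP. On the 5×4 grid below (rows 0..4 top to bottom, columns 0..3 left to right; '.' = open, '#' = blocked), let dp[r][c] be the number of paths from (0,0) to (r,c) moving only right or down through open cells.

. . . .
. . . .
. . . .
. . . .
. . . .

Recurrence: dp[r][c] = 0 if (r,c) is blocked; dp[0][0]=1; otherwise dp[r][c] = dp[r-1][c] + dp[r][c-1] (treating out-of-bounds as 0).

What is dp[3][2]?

r\c   0   1   2   3
  0   1   1   1   1
  1   1   2   3   4
  2   1   3   6  10
  3   1   4  10  20
  4   1   5  15  35

10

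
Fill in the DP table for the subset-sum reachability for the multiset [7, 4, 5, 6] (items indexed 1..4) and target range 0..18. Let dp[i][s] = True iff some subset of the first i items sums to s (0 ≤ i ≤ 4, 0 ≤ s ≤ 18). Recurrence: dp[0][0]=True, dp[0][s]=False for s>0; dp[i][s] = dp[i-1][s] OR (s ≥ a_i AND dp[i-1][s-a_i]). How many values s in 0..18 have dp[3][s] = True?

i\s   0   1   2   3   4   5   6   7   8   9  10  11  12  13  14  15  16  17  18
  0   T   F   F   F   F   F   F   F   F   F   F   F   F   F   F   F   F   F   F
  1   T   F   F   F   F   F   F   T   F   F   F   F   F   F   F   F   F   F   F
  2   T   F   F   F   T   F   F   T   F   F   F   T   F   F   F   F   F   F   F
  3   T   F   F   F   T   T   F   T   F   T   F   T   T   F   F   F   T   F   F
  4   T   F   F   F   T   T   T   T   F   T   T   T   T   T   F   T   T   T   T

8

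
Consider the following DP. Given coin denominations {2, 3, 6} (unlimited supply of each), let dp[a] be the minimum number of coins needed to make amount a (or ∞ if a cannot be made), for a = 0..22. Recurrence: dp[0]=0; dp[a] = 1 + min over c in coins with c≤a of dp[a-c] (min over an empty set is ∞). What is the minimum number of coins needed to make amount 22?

 a  0  1  2  3  4  5  6  7  8  9 10 11 12 13 14 15 16 17 18 19 20 21 22
dp  0  -  1  1  2  2  1  3  2  2  3  3  2  4  3  3  4  4  3  5  4  4  5
(- denotes ∞ / unreachable)

5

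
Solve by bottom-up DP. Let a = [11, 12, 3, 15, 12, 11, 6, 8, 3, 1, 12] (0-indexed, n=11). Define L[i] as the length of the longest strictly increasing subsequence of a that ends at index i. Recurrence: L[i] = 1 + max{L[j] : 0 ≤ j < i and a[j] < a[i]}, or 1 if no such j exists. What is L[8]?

1

   i    0    1    2    3    4    5    6    7    8    9   10
a[i]   11   12    3   15   12   11    6    8    3    1   12
L[i]    1    2    1    3    2    2    2    3    1    1    4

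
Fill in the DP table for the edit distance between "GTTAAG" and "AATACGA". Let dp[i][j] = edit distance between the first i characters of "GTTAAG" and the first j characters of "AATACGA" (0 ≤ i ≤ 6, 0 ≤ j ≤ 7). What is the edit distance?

4

   ''  A  A  T  A  C  G  A
''  0  1  2  3  4  5  6  7
 G  1  1  2  3  4  5  5  6
 T  2  2  2  2  3  4  5  6
 T  3  3  3  2  3  4  5  6
 A  4  3  3  3  2  3  4  5
 A  5  4  3  4  3  3  4  4
 G  6  5  4  4  4  4  3  4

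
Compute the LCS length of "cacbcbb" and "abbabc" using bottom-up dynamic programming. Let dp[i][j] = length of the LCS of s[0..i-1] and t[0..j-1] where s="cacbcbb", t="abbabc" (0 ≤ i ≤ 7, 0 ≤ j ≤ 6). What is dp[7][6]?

4

   ''  a  b  b  a  b  c
''  0  0  0  0  0  0  0
 c  0  0  0  0  0  0  1
 a  0  1  1  1  1  1  1
 c  0  1  1  1  1  1  2
 b  0  1  2  2  2  2  2
 c  0  1  2  2  2  2  3
 b  0  1  2  3  3  3  3
 b  0  1  2  3  3  4  4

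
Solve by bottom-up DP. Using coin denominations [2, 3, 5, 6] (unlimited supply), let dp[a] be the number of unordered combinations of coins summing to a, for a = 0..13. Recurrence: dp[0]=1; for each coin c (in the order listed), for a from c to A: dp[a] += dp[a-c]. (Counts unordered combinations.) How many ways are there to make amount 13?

after  coin     0     1     2     3     4     5     6     7     8     9    10    11    12    13
          2     1     0     1     0     1     0     1     0     1     0     1     0     1     0
          3     1     0     1     1     1     1     2     1     2     2     2     2     3     2
          5     1     0     1     1     1     2     2     2     3     3     4     4     5     5
          6     1     0     1     1     1     2     3     2     4     4     5     6     8     7

7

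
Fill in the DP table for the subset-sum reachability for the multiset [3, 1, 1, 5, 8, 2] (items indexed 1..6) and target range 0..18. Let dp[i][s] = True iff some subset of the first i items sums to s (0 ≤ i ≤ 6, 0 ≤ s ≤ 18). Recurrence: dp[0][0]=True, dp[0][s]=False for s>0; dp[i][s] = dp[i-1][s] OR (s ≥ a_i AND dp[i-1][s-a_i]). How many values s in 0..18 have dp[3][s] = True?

6

i\s   0   1   2   3   4   5   6   7   8   9  10  11  12  13  14  15  16  17  18
  0   T   F   F   F   F   F   F   F   F   F   F   F   F   F   F   F   F   F   F
  1   T   F   F   T   F   F   F   F   F   F   F   F   F   F   F   F   F   F   F
  2   T   T   F   T   T   F   F   F   F   F   F   F   F   F   F   F   F   F   F
  3   T   T   T   T   T   T   F   F   F   F   F   F   F   F   F   F   F   F   F
  4   T   T   T   T   T   T   T   T   T   T   T   F   F   F   F   F   F   F   F
  5   T   T   T   T   T   T   T   T   T   T   T   T   T   T   T   T   T   T   T
  6   T   T   T   T   T   T   T   T   T   T   T   T   T   T   T   T   T   T   T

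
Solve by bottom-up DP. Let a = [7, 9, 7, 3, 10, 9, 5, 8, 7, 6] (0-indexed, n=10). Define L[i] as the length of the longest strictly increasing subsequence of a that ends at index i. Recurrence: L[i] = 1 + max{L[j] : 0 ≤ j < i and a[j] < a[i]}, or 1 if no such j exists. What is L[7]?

   i    0    1    2    3    4    5    6    7    8    9
a[i]    7    9    7    3   10    9    5    8    7    6
L[i]    1    2    1    1    3    2    2    3    3    3

3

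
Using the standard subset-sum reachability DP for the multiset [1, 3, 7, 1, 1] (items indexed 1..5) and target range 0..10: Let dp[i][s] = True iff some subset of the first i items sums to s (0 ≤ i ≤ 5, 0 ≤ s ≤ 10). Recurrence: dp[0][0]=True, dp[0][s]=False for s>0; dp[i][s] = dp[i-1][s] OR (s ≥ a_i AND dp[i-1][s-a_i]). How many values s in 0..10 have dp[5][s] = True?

i\s   0   1   2   3   4   5   6   7   8   9  10
  0   T   F   F   F   F   F   F   F   F   F   F
  1   T   T   F   F   F   F   F   F   F   F   F
  2   T   T   F   T   T   F   F   F   F   F   F
  3   T   T   F   T   T   F   F   T   T   F   T
  4   T   T   T   T   T   T   F   T   T   T   T
  5   T   T   T   T   T   T   T   T   T   T   T

11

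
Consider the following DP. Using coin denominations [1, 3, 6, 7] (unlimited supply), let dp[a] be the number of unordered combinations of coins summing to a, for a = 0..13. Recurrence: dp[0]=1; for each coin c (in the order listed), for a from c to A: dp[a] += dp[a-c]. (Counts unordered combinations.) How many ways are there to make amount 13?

13

after  coin     0     1     2     3     4     5     6     7     8     9    10    11    12    13
          1     1     1     1     1     1     1     1     1     1     1     1     1     1     1
          3     1     1     1     2     2     2     3     3     3     4     4     4     5     5
          6     1     1     1     2     2     2     4     4     4     6     6     6     9     9
          7     1     1     1     2     2     2     4     5     5     7     8     8    11    13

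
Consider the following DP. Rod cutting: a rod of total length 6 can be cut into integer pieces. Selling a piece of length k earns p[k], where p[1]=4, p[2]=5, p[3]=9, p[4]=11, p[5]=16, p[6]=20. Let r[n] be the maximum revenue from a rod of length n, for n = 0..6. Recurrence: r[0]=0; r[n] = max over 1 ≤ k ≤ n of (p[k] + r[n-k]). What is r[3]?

   n    0    1    2    3    4    5    6
r[n]    0    4    8   12   16   20   24

12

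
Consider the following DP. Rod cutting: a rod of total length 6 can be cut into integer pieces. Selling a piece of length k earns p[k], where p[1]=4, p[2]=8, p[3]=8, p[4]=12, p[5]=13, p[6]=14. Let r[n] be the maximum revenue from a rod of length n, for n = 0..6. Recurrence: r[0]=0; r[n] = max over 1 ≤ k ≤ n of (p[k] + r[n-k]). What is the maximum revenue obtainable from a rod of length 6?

24

   n    0    1    2    3    4    5    6
r[n]    0    4    8   12   16   20   24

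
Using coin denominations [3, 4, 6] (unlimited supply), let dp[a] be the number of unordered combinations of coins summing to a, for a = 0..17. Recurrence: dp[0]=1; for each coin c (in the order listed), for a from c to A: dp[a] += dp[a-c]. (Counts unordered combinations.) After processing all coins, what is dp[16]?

4

after  coin     0     1     2     3     4     5     6     7     8     9    10    11    12    13    14    15    16    17
          3     1     0     0     1     0     0     1     0     0     1     0     0     1     0     0     1     0     0
          4     1     0     0     1     1     0     1     1     1     1     1     1     2     1     1     2     2     1
          6     1     0     0     1     1     0     2     1     1     2     2     1     4     2     2     4     4     2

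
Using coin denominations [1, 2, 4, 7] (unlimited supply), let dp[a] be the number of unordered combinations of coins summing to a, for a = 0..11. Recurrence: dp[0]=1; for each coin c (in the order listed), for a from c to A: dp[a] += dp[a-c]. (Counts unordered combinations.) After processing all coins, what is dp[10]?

after  coin     0     1     2     3     4     5     6     7     8     9    10    11
          1     1     1     1     1     1     1     1     1     1     1     1     1
          2     1     1     2     2     3     3     4     4     5     5     6     6
          4     1     1     2     2     4     4     6     6     9     9    12    12
          7     1     1     2     2     4     4     6     7    10    11    14    16

14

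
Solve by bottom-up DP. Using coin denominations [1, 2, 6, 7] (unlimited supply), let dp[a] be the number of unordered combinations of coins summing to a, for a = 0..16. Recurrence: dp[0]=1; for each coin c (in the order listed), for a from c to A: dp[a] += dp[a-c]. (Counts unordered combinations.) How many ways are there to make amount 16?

27

after  coin     0     1     2     3     4     5     6     7     8     9    10    11    12    13    14    15    16
          1     1     1     1     1     1     1     1     1     1     1     1     1     1     1     1     1     1
          2     1     1     2     2     3     3     4     4     5     5     6     6     7     7     8     8     9
          6     1     1     2     2     3     3     5     5     7     7     9     9    12    12    15    15    18
          7     1     1     2     2     3     3     5     6     8     9    11    12    15    17    21    23    27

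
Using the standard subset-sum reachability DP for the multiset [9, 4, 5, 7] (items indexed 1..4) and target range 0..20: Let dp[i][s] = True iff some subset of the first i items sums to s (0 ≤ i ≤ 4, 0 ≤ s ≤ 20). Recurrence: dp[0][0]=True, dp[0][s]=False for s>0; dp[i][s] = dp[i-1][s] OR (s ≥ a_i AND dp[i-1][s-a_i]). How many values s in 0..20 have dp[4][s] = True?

i\s   0   1   2   3   4   5   6   7   8   9  10  11  12  13  14  15  16  17  18  19  20
  0   T   F   F   F   F   F   F   F   F   F   F   F   F   F   F   F   F   F   F   F   F
  1   T   F   F   F   F   F   F   F   F   T   F   F   F   F   F   F   F   F   F   F   F
  2   T   F   F   F   T   F   F   F   F   T   F   F   F   T   F   F   F   F   F   F   F
  3   T   F   F   F   T   T   F   F   F   T   F   F   F   T   T   F   F   F   T   F   F
  4   T   F   F   F   T   T   F   T   F   T   F   T   T   T   T   F   T   F   T   F   T

12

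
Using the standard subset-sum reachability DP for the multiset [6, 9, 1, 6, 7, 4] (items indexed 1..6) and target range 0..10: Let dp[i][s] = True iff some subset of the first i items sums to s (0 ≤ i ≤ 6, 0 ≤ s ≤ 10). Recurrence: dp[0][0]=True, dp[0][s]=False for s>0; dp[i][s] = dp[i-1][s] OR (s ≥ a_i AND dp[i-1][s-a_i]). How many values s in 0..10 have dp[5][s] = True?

i\s   0   1   2   3   4   5   6   7   8   9  10
  0   T   F   F   F   F   F   F   F   F   F   F
  1   T   F   F   F   F   F   T   F   F   F   F
  2   T   F   F   F   F   F   T   F   F   T   F
  3   T   T   F   F   F   F   T   T   F   T   T
  4   T   T   F   F   F   F   T   T   F   T   T
  5   T   T   F   F   F   F   T   T   T   T   T
  6   T   T   F   F   T   T   T   T   T   T   T

7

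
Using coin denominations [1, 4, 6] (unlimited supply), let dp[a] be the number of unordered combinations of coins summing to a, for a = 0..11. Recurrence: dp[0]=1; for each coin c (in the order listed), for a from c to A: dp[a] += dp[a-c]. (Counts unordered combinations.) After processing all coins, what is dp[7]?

after  coin     0     1     2     3     4     5     6     7     8     9    10    11
          1     1     1     1     1     1     1     1     1     1     1     1     1
          4     1     1     1     1     2     2     2     2     3     3     3     3
          6     1     1     1     1     2     2     3     3     4     4     5     5

3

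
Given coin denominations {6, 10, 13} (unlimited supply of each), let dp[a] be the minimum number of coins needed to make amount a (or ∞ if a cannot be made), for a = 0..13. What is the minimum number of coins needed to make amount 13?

1

 a  0  1  2  3  4  5  6  7  8  9 10 11 12 13
dp  0  -  -  -  -  -  1  -  -  -  1  -  2  1
(- denotes ∞ / unreachable)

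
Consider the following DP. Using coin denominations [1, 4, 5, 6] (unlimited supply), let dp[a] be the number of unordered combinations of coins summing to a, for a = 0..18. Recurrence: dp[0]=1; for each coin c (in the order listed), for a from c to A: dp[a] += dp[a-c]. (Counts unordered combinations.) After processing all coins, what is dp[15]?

16

after  coin     0     1     2     3     4     5     6     7     8     9    10    11    12    13    14    15    16    17    18
          1     1     1     1     1     1     1     1     1     1     1     1     1     1     1     1     1     1     1     1
          4     1     1     1     1     2     2     2     2     3     3     3     3     4     4     4     4     5     5     5
          5     1     1     1     1     2     3     3     3     4     5     6     6     7     8     9    10    11    12    13
          6     1     1     1     1     2     3     4     4     5     6     8     9    11    12    14    16    19    21    24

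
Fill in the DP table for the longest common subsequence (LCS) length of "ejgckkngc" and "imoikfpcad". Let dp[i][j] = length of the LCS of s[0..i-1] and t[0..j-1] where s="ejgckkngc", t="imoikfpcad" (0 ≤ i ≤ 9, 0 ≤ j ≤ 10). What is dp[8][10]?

   ''  i  m  o  i  k  f  p  c  a  d
''  0  0  0  0  0  0  0  0  0  0  0
 e  0  0  0  0  0  0  0  0  0  0  0
 j  0  0  0  0  0  0  0  0  0  0  0
 g  0  0  0  0  0  0  0  0  0  0  0
 c  0  0  0  0  0  0  0  0  1  1  1
 k  0  0  0  0  0  1  1  1  1  1  1
 k  0  0  0  0  0  1  1  1  1  1  1
 n  0  0  0  0  0  1  1  1  1  1  1
 g  0  0  0  0  0  1  1  1  1  1  1
 c  0  0  0  0  0  1  1  1  2  2  2

1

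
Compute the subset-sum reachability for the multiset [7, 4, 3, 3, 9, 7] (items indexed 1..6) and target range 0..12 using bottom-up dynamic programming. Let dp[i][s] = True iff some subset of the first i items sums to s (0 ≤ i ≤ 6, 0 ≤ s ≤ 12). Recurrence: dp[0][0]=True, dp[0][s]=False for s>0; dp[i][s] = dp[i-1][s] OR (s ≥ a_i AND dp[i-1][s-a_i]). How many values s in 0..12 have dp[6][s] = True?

9

i\s   0   1   2   3   4   5   6   7   8   9  10  11  12
  0   T   F   F   F   F   F   F   F   F   F   F   F   F
  1   T   F   F   F   F   F   F   T   F   F   F   F   F
  2   T   F   F   F   T   F   F   T   F   F   F   T   F
  3   T   F   F   T   T   F   F   T   F   F   T   T   F
  4   T   F   F   T   T   F   T   T   F   F   T   T   F
  5   T   F   F   T   T   F   T   T   F   T   T   T   T
  6   T   F   F   T   T   F   T   T   F   T   T   T   T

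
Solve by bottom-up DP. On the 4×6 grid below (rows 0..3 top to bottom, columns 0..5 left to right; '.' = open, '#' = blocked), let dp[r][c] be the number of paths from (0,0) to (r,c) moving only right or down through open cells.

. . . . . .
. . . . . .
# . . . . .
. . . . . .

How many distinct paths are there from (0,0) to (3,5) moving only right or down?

r\c   0   1   2   3   4   5
  0   1   1   1   1   1   1
  1   1   2   3   4   5   6
  2   0   2   5   9  14  20
  3   0   2   7  16  30  50

50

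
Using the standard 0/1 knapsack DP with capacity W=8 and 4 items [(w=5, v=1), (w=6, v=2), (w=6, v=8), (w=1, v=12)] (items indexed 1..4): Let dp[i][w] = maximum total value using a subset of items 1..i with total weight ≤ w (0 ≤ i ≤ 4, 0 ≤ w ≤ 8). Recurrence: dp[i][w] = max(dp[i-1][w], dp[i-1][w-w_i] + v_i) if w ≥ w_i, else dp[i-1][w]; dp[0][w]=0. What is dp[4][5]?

12

i\w   0   1   2   3   4   5   6   7   8
  0   0   0   0   0   0   0   0   0   0
  1   0   0   0   0   0   1   1   1   1
  2   0   0   0   0   0   1   2   2   2
  3   0   0   0   0   0   1   8   8   8
  4   0  12  12  12  12  12  13  20  20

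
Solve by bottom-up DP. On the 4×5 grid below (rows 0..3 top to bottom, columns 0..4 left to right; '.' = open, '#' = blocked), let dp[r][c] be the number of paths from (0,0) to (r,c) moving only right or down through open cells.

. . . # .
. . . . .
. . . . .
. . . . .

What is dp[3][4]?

r\c   0   1   2   3   4
  0   1   1   1   0   0
  1   1   2   3   3   3
  2   1   3   6   9  12
  3   1   4  10  19  31

31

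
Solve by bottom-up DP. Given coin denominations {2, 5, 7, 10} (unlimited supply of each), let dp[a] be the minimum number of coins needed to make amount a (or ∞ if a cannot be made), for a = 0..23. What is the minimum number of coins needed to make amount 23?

 a  0  1  2  3  4  5  6  7  8  9 10 11 12 13 14 15 16 17 18 19 20 21 22 23
dp  0  -  1  -  2  1  3  1  4  2  1  3  2  4  2  2  3  2  4  3  2  3  3  4
(- denotes ∞ / unreachable)

4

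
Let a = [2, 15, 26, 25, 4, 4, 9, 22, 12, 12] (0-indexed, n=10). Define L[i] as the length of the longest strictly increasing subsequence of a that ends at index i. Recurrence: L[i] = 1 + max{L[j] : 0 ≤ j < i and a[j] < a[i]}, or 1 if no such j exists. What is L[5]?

   i    0    1    2    3    4    5    6    7    8    9
a[i]    2   15   26   25    4    4    9   22   12   12
L[i]    1    2    3    3    2    2    3    4    4    4

2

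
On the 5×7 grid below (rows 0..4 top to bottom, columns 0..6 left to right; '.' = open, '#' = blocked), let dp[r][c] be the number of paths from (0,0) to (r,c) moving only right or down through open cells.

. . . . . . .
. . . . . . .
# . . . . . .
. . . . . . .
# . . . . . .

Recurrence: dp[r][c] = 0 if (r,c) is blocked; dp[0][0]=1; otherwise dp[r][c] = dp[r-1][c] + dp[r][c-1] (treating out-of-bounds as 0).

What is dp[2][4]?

r\c   0   1   2   3   4   5   6
  0   1   1   1   1   1   1   1
  1   1   2   3   4   5   6   7
  2   0   2   5   9  14  20  27
  3   0   2   7  16  30  50  77
  4   0   2   9  25  55 105 182

14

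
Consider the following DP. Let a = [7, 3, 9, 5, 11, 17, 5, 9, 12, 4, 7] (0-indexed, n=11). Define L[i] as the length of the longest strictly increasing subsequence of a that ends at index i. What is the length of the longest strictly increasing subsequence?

   i    0    1    2    3    4    5    6    7    8    9   10
a[i]    7    3    9    5   11   17    5    9   12    4    7
L[i]    1    1    2    2    3    4    2    3    4    2    3

4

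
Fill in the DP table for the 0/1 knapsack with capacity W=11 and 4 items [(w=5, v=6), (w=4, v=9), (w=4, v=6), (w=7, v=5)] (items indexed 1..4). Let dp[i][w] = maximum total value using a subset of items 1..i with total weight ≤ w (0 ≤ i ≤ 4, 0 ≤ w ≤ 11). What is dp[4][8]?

i\w   0   1   2   3   4   5   6   7   8   9  10  11
  0   0   0   0   0   0   0   0   0   0   0   0   0
  1   0   0   0   0   0   6   6   6   6   6   6   6
  2   0   0   0   0   9   9   9   9   9  15  15  15
  3   0   0   0   0   9   9   9   9  15  15  15  15
  4   0   0   0   0   9   9   9   9  15  15  15  15

15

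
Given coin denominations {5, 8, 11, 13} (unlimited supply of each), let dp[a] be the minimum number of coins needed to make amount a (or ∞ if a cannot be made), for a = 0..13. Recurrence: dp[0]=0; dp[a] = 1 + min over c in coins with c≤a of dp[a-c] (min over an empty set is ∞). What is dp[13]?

1

 a  0  1  2  3  4  5  6  7  8  9 10 11 12 13
dp  0  -  -  -  -  1  -  -  1  -  2  1  -  1
(- denotes ∞ / unreachable)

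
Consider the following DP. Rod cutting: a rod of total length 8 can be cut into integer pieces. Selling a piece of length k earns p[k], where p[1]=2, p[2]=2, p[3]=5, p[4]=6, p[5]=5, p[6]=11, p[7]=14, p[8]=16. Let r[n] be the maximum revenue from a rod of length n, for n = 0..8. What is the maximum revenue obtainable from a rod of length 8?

16

   n    0    1    2    3    4    5    6    7    8
r[n]    0    2    4    6    8   10   12   14   16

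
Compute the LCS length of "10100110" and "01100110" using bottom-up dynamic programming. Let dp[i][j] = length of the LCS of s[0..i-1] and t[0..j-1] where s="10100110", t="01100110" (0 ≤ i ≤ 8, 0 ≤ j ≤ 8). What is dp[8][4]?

4

   ''  0  1  1  0  0  1  1  0
''  0  0  0  0  0  0  0  0  0
 1  0  0  1  1  1  1  1  1  1
 0  0  1  1  1  2  2  2  2  2
 1  0  1  2  2  2  2  3  3  3
 0  0  1  2  2  3  3  3  3  4
 0  0  1  2  2  3  4  4  4  4
 1  0  1  2  3  3  4  5  5  5
 1  0  1  2  3  3  4  5  6  6
 0  0  1  2  3  4  4  5  6  7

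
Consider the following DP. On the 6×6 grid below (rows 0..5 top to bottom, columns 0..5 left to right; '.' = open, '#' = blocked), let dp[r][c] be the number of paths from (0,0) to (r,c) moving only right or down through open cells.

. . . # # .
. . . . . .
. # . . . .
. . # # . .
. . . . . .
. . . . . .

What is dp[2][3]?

r\c   0   1   2   3   4   5
  0   1   1   1   0   0   0
  1   1   2   3   3   3   3
  2   1   0   3   6   9  12
  3   1   1   0   0   9  21
  4   1   2   2   2  11  32
  5   1   3   5   7  18  50

6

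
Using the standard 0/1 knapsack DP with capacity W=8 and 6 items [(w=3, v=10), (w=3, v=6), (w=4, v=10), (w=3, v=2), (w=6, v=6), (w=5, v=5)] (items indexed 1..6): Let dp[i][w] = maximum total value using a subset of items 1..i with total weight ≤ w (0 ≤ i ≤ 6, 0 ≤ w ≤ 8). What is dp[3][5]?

10

i\w   0   1   2   3   4   5   6   7   8
  0   0   0   0   0   0   0   0   0   0
  1   0   0   0  10  10  10  10  10  10
  2   0   0   0  10  10  10  16  16  16
  3   0   0   0  10  10  10  16  20  20
  4   0   0   0  10  10  10  16  20  20
  5   0   0   0  10  10  10  16  20  20
  6   0   0   0  10  10  10  16  20  20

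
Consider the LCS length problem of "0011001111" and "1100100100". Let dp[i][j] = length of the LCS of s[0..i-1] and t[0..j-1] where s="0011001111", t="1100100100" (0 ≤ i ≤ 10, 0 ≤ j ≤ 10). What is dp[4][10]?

4

   ''  1  1  0  0  1  0  0  1  0  0
''  0  0  0  0  0  0  0  0  0  0  0
 0  0  0  0  1  1  1  1  1  1  1  1
 0  0  0  0  1  2  2  2  2  2  2  2
 1  0  1  1  1  2  3  3  3  3  3  3
 1  0  1  2  2  2  3  3  3  4  4  4
 0  0  1  2  3  3  3  4  4  4  5  5
 0  0  1  2  3  4  4  4  5  5  5  6
 1  0  1  2  3  4  5  5  5  6  6  6
 1  0  1  2  3  4  5  5  5  6  6  6
 1  0  1  2  3  4  5  5  5  6  6  6
 1  0  1  2  3  4  5  5  5  6  6  6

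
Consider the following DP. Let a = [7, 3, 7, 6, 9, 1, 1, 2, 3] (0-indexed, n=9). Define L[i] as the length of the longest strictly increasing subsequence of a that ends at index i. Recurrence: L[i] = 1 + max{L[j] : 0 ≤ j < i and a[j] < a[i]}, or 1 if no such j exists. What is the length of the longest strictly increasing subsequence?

3

   i    0    1    2    3    4    5    6    7    8
a[i]    7    3    7    6    9    1    1    2    3
L[i]    1    1    2    2    3    1    1    2    3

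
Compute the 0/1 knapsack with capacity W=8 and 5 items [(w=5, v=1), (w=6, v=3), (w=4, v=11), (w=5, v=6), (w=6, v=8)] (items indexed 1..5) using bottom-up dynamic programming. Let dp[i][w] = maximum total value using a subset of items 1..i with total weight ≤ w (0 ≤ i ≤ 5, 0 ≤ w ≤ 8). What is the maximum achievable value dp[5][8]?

i\w   0   1   2   3   4   5   6   7   8
  0   0   0   0   0   0   0   0   0   0
  1   0   0   0   0   0   1   1   1   1
  2   0   0   0   0   0   1   3   3   3
  3   0   0   0   0  11  11  11  11  11
  4   0   0   0   0  11  11  11  11  11
  5   0   0   0   0  11  11  11  11  11

11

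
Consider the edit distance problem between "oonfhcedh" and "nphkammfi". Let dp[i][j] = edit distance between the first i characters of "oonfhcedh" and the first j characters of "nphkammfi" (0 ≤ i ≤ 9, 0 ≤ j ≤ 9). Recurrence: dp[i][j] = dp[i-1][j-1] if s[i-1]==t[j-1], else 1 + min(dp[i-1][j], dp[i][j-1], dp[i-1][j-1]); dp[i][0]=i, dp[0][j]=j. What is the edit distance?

9

   ''  n  p  h  k  a  m  m  f  i
''  0  1  2  3  4  5  6  7  8  9
 o  1  1  2  3  4  5  6  7  8  9
 o  2  2  2  3  4  5  6  7  8  9
 n  3  2  3  3  4  5  6  7  8  9
 f  4  3  3  4  4  5  6  7  7  8
 h  5  4  4  3  4  5  6  7  8  8
 c  6  5  5  4  4  5  6  7  8  9
 e  7  6  6  5  5  5  6  7  8  9
 d  8  7  7  6  6  6  6  7  8  9
 h  9  8  8  7  7  7  7  7  8  9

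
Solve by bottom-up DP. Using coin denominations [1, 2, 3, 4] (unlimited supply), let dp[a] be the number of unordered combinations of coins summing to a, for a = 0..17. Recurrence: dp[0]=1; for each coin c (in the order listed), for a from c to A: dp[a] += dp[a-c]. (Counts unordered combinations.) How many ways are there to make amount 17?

72

after  coin     0     1     2     3     4     5     6     7     8     9    10    11    12    13    14    15    16    17
          1     1     1     1     1     1     1     1     1     1     1     1     1     1     1     1     1     1     1
          2     1     1     2     2     3     3     4     4     5     5     6     6     7     7     8     8     9     9
          3     1     1     2     3     4     5     7     8    10    12    14    16    19    21    24    27    30    33
          4     1     1     2     3     5     6     9    11    15    18    23    27    34    39    47    54    64    72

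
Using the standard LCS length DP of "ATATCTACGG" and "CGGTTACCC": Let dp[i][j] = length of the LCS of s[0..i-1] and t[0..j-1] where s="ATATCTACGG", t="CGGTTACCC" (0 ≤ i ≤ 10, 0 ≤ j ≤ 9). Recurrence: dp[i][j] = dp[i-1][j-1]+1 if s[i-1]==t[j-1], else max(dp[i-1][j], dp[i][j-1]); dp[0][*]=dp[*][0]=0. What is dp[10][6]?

3

   ''  C  G  G  T  T  A  C  C  C
''  0  0  0  0  0  0  0  0  0  0
 A  0  0  0  0  0  0  1  1  1  1
 T  0  0  0  0  1  1  1  1  1  1
 A  0  0  0  0  1  1  2  2  2  2
 T  0  0  0  0  1  2  2  2  2  2
 C  0  1  1  1  1  2  2  3  3  3
 T  0  1  1  1  2  2  2  3  3  3
 A  0  1  1  1  2  2  3  3  3  3
 C  0  1  1  1  2  2  3  4  4  4
 G  0  1  2  2  2  2  3  4  4  4
 G  0  1  2  3  3  3  3  4  4  4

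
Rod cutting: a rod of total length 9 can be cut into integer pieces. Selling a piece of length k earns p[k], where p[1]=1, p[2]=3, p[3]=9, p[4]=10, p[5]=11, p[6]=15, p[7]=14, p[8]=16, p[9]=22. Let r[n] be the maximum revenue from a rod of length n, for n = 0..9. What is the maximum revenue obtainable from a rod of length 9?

27

   n    0    1    2    3    4    5    6    7    8    9
r[n]    0    1    3    9   10   12   18   19   21   27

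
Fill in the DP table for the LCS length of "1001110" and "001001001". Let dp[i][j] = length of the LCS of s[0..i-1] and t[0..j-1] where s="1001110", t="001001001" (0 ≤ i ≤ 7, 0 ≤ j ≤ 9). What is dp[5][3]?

3

   ''  0  0  1  0  0  1  0  0  1
''  0  0  0  0  0  0  0  0  0  0
 1  0  0  0  1  1  1  1  1  1  1
 0  0  1  1  1  2  2  2  2  2  2
 0  0  1  2  2  2  3  3  3  3  3
 1  0  1  2  3  3  3  4  4  4  4
 1  0  1  2  3  3  3  4  4  4  5
 1  0  1  2  3  3  3  4  4  4  5
 0  0  1  2  3  4  4  4  5  5  5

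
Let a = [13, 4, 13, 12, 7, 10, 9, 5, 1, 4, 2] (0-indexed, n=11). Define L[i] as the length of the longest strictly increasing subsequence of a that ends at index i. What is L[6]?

   i    0    1    2    3    4    5    6    7    8    9   10
a[i]   13    4   13   12    7   10    9    5    1    4    2
L[i]    1    1    2    2    2    3    3    2    1    2    2

3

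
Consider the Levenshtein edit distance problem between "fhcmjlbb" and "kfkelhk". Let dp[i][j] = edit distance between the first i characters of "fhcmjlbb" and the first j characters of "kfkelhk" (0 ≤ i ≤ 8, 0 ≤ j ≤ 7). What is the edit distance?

7

   ''  k  f  k  e  l  h  k
''  0  1  2  3  4  5  6  7
 f  1  1  1  2  3  4  5  6
 h  2  2  2  2  3  4  4  5
 c  3  3  3  3  3  4  5  5
 m  4  4  4  4  4  4  5  6
 j  5  5  5  5  5  5  5  6
 l  6  6  6  6  6  5  6  6
 b  7  7  7  7  7  6  6  7
 b  8  8  8  8  8  7  7  7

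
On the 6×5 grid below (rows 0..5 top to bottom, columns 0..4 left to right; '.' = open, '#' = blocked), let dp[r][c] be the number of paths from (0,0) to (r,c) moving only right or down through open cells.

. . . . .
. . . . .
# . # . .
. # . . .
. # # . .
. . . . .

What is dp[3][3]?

r\c   0   1   2   3   4
  0   1   1   1   1   1
  1   1   2   3   4   5
  2   0   2   0   4   9
  3   0   0   0   4  13
  4   0   0   0   4  17
  5   0   0   0   4  21

4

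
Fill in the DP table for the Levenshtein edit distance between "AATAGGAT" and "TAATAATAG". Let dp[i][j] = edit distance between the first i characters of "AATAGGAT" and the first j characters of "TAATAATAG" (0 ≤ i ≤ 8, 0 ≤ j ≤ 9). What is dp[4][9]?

5

   ''  T  A  A  T  A  A  T  A  G
''  0  1  2  3  4  5  6  7  8  9
 A  1  1  1  2  3  4  5  6  7  8
 A  2  2  1  1  2  3  4  5  6  7
 T  3  2  2  2  1  2  3  4  5  6
 A  4  3  2  2  2  1  2  3  4  5
 G  5  4  3  3  3  2  2  3  4  4
 G  6  5  4  4  4  3  3  3  4  4
 A  7  6  5  4  5  4  3  4  3  4
 T  8  7  6  5  4  5  4  3  4  4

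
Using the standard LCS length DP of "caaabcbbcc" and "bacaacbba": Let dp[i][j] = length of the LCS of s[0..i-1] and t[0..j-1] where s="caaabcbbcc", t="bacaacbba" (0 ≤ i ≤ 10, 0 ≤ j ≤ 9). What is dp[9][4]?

   ''  b  a  c  a  a  c  b  b  a
''  0  0  0  0  0  0  0  0  0  0
 c  0  0  0  1  1  1  1  1  1  1
 a  0  0  1  1  2  2  2  2  2  2
 a  0  0  1  1  2  3  3  3  3  3
 a  0  0  1  1  2  3  3  3  3  4
 b  0  1  1  1  2  3  3  4  4  4
 c  0  1  1  2  2  3  4  4  4  4
 b  0  1  1  2  2  3  4  5  5  5
 b  0  1  1  2  2  3  4  5  6  6
 c  0  1  1  2  2  3  4  5  6  6
 c  0  1  1  2  2  3  4  5  6  6

2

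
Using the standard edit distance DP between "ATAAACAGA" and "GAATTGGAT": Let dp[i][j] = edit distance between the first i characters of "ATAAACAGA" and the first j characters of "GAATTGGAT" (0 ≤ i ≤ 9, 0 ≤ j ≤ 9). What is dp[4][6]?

4

   ''  G  A  A  T  T  G  G  A  T
''  0  1  2  3  4  5  6  7  8  9
 A  1  1  1  2  3  4  5  6  7  8
 T  2  2  2  2  2  3  4  5  6  7
 A  3  3  2  2  3  3  4  5  5  6
 A  4  4  3  2  3  4  4  5  5  6
 A  5  5  4  3  3  4  5  5  5  6
 C  6  6  5  4  4  4  5  6  6  6
 A  7  7  6  5  5  5  5  6  6  7
 G  8  7  7  6  6  6  5  5  6  7
 A  9  8  7  7  7  7  6  6  5  6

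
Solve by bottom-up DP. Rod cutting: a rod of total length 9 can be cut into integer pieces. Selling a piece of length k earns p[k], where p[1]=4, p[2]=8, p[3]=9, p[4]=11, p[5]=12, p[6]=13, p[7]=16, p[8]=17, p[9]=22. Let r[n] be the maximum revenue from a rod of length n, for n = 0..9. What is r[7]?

28

   n    0    1    2    3    4    5    6    7    8    9
r[n]    0    4    8   12   16   20   24   28   32   36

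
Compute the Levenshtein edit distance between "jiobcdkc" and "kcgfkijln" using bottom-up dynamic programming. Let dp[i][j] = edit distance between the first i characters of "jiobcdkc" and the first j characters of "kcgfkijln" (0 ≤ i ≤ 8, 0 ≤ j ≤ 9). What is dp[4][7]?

   ''  k  c  g  f  k  i  j  l  n
''  0  1  2  3  4  5  6  7  8  9
 j  1  1  2  3  4  5  6  6  7  8
 i  2  2  2  3  4  5  5  6  7  8
 o  3  3  3  3  4  5  6  6  7  8
 b  4  4  4  4  4  5  6  7  7  8
 c  5  5  4  5  5  5  6  7  8  8
 d  6  6  5  5  6  6  6  7  8  9
 k  7  6  6  6  6  6  7  7  8  9
 c  8  7  6  7  7  7  7  8  8  9

7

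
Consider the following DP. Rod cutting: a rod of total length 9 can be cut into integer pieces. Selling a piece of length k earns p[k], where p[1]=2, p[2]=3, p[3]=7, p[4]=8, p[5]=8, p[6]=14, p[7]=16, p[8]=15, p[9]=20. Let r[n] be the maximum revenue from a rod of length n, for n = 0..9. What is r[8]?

   n    0    1    2    3    4    5    6    7    8    9
r[n]    0    2    4    7    9   11   14   16   18   21

18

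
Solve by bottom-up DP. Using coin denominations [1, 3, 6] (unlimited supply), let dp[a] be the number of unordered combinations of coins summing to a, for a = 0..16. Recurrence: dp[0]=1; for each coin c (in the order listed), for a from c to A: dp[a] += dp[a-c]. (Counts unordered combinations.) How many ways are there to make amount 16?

12

after  coin     0     1     2     3     4     5     6     7     8     9    10    11    12    13    14    15    16
          1     1     1     1     1     1     1     1     1     1     1     1     1     1     1     1     1     1
          3     1     1     1     2     2     2     3     3     3     4     4     4     5     5     5     6     6
          6     1     1     1     2     2     2     4     4     4     6     6     6     9     9     9    12    12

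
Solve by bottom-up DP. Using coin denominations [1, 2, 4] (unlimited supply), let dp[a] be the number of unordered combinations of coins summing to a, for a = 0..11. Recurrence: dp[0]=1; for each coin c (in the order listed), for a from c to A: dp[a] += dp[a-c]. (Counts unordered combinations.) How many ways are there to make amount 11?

after  coin     0     1     2     3     4     5     6     7     8     9    10    11
          1     1     1     1     1     1     1     1     1     1     1     1     1
          2     1     1     2     2     3     3     4     4     5     5     6     6
          4     1     1     2     2     4     4     6     6     9     9    12    12

12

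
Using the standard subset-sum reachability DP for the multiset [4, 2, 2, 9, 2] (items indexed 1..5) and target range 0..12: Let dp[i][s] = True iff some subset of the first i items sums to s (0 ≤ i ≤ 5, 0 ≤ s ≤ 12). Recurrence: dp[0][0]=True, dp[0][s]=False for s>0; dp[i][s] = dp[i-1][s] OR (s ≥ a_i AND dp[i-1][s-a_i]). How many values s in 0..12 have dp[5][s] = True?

i\s   0   1   2   3   4   5   6   7   8   9  10  11  12
  0   T   F   F   F   F   F   F   F   F   F   F   F   F
  1   T   F   F   F   T   F   F   F   F   F   F   F   F
  2   T   F   T   F   T   F   T   F   F   F   F   F   F
  3   T   F   T   F   T   F   T   F   T   F   F   F   F
  4   T   F   T   F   T   F   T   F   T   T   F   T   F
  5   T   F   T   F   T   F   T   F   T   T   T   T   F

8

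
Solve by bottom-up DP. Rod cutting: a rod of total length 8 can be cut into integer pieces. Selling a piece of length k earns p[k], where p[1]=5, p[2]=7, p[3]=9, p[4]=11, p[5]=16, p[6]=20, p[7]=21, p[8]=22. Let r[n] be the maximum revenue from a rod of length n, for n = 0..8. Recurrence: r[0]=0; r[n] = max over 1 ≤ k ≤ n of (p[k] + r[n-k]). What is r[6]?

30

   n    0    1    2    3    4    5    6    7    8
r[n]    0    5   10   15   20   25   30   35   40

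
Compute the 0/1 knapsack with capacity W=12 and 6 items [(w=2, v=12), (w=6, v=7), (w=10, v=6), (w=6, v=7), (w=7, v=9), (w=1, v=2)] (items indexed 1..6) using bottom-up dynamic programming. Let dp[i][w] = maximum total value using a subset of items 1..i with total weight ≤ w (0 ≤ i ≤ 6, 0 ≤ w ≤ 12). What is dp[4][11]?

i\w   0   1   2   3   4   5   6   7   8   9  10  11  12
  0   0   0   0   0   0   0   0   0   0   0   0   0   0
  1   0   0  12  12  12  12  12  12  12  12  12  12  12
  2   0   0  12  12  12  12  12  12  19  19  19  19  19
  3   0   0  12  12  12  12  12  12  19  19  19  19  19
  4   0   0  12  12  12  12  12  12  19  19  19  19  19
  5   0   0  12  12  12  12  12  12  19  21  21  21  21
  6   0   2  12  14  14  14  14  14  19  21  23  23  23

19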